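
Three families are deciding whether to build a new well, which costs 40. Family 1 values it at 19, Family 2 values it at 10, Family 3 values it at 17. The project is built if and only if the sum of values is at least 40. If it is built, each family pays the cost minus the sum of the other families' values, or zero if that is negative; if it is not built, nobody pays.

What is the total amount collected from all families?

Total value 46 ≥ cost 40, so it is built.
Family 1: others sum to 27; max(0, 40 - 27) = 13.
Family 2: others sum to 36; max(0, 40 - 36) = 4.
Family 3: others sum to 29; max(0, 40 - 29) = 11.
Total collected = 13 + 4 + 11 = 28.

28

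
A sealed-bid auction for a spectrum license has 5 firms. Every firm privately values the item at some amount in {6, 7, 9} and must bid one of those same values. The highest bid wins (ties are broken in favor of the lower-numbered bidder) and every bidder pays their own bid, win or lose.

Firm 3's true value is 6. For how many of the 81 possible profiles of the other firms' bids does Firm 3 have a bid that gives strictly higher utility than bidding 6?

Others bid (6, 6, 6, 6): truth gives -6; bid 7 gives -1 > -6. Violating.
Others bid (6, 6, 6, 7): truth gives -6; bid 7 gives -1 > -6. Violating.
Others bid (6, 6, 6, 9): truth gives -6; bid 9 gives -3 > -6. Violating.
Others bid (6, 6, 7, 6): truth gives -6; bid 7 gives -1 > -6. Violating.
Others bid (6, 9, 6, 6): truth gives -6; no alternative beats it.
Others bid (6, 9, 6, 7): truth gives -6; no alternative beats it.
(Checking all 81 profiles: 36 have a profitable deviation, 45 do not.)

36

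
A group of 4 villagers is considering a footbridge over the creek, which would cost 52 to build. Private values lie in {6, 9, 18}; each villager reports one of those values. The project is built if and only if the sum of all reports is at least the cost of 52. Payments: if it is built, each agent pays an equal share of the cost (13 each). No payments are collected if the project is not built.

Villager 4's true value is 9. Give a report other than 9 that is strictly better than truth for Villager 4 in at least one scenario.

Suppose Villager 1 reports 9, Villager 2 reports 18 and Villager 3 reports 18.
Report 9: project built, pays 13, utility 9 - 13 = -4.
Report 6: project not built, utility 0.
So reporting 6 beats truth here (0 > -4).

6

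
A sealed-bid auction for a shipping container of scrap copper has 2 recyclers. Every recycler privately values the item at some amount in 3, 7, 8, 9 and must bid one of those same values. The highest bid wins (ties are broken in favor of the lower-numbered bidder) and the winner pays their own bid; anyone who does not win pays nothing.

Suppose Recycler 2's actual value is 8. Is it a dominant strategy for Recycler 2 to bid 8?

No

Consider the case where Recycler 1 bids 3.
Truthful bid 8: wins, pays 8, utility 8 - 8 = 0.
Bid 7 instead: wins, pays 7, utility 8 - 7 = 1.
Since 1 > 0, bidding 7 is strictly better here, so truthful bidding is not dominant.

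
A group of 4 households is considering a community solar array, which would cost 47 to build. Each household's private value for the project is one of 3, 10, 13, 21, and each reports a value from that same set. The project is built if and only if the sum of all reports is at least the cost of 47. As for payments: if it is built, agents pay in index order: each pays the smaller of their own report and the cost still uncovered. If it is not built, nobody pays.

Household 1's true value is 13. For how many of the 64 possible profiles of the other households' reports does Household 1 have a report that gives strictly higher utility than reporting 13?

29

Others report (3, 13, 21): truth gives 0; report 10 gives 3 > 0. Violating.
Others report (3, 21, 13): truth gives 0; report 10 gives 3 > 0. Violating.
Others report (3, 21, 21): truth gives 0; report 3 gives 10 > 0. Violating.
Others report (10, 10, 21): truth gives 0; report 10 gives 3 > 0. Violating.
Others report (3, 3, 3): truth gives 0; no alternative beats it.
Others report (3, 3, 10): truth gives 0; no alternative beats it.
(Checking all 64 profiles: 29 have a profitable deviation, 35 do not.)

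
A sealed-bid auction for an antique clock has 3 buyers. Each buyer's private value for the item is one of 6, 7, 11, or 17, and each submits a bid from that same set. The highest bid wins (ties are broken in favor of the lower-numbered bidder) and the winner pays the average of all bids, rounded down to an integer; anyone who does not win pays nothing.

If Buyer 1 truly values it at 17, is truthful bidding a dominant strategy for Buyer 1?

Consider the case where Buyer 2 bids 6 and Buyer 3 bids 6.
Truthful bid 17: wins, pays 9, utility 17 - 9 = 8.
Bid 6 instead: wins, pays 6, utility 17 - 6 = 11.
Since 11 > 8, bidding 6 is strictly better here, so truthful bidding is not dominant.

No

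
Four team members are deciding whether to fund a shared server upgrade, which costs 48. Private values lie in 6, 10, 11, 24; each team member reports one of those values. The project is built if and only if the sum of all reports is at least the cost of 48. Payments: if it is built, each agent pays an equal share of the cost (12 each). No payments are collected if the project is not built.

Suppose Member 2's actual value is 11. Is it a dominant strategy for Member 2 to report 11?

No

Consider the case where Member 1 reports 6, Member 3 reports 10 and Member 4 reports 24.
Truthful report 11: project built, pays 12, utility 11 - 12 = -1.
Report 6 instead: project not built, utility 0.
Since 0 > -1, reporting 6 is strictly better here, so truthful reporting is not dominant.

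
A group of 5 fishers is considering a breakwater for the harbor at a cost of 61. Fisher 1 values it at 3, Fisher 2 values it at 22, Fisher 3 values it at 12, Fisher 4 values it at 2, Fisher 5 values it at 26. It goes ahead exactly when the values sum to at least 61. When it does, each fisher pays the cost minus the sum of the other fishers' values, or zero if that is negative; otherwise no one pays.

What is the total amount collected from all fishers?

48

Total value 65 ≥ cost 61, so it is built.
Fisher 1: others sum to 62; max(0, 61 - 62) = 0.
Fisher 2: others sum to 43; max(0, 61 - 43) = 18.
Fisher 3: others sum to 53; max(0, 61 - 53) = 8.
Fisher 4: others sum to 63; max(0, 61 - 63) = 0.
Fisher 5: others sum to 39; max(0, 61 - 39) = 22.
Total collected = 0 + 18 + 8 + 0 + 22 = 48.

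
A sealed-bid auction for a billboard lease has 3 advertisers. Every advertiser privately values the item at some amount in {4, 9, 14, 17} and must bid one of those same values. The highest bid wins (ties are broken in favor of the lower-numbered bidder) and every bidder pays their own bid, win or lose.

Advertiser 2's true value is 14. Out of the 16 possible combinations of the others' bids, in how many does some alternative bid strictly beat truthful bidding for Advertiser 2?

Others bid (4, 4): truth gives 0; bid 9 gives 5 > 0. Violating.
Others bid (4, 9): truth gives 0; bid 9 gives 5 > 0. Violating.
Others bid (4, 17): truth gives -14; bid 17 gives -3 > -14. Violating.
Others bid (9, 17): truth gives -14; bid 17 gives -3 > -14. Violating.
Others bid (4, 14): truth gives 0; no alternative beats it.
Others bid (9, 4): truth gives 0; no alternative beats it.
(Checking all 16 profiles: 12 have a profitable deviation, 4 do not.)

12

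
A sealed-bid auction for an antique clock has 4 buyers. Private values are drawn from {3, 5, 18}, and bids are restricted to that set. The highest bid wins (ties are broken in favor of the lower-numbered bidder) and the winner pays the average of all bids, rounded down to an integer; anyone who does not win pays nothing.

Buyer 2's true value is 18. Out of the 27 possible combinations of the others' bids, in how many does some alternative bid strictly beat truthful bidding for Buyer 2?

4

Others bid (3, 3, 3): truth gives 12; bid 5 gives 15 > 12. Violating.
Others bid (3, 3, 5): truth gives 11; bid 5 gives 14 > 11. Violating.
Others bid (3, 5, 3): truth gives 11; bid 5 gives 14 > 11. Violating.
Others bid (3, 5, 5): truth gives 11; bid 5 gives 14 > 11. Violating.
Others bid (3, 3, 18): truth gives 8; no alternative beats it.
Others bid (3, 5, 18): truth gives 7; no alternative beats it.
(Checking all 27 profiles: 4 have a profitable deviation, 23 do not.)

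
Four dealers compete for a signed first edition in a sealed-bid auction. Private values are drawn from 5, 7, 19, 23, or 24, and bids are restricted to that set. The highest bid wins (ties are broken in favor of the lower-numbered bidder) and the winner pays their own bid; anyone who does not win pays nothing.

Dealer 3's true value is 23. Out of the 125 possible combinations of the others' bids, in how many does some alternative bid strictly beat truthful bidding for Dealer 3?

12

Others bid (5, 5, 5): truth gives 0; bid 7 gives 16 > 0. Violating.
Others bid (5, 5, 7): truth gives 0; bid 7 gives 16 > 0. Violating.
Others bid (5, 5, 19): truth gives 0; bid 19 gives 4 > 0. Violating.
Others bid (5, 7, 5): truth gives 0; bid 19 gives 4 > 0. Violating.
Others bid (5, 5, 23): truth gives 0; no alternative beats it.
Others bid (5, 5, 24): truth gives 0; no alternative beats it.
(Checking all 125 profiles: 12 have a profitable deviation, 113 do not.)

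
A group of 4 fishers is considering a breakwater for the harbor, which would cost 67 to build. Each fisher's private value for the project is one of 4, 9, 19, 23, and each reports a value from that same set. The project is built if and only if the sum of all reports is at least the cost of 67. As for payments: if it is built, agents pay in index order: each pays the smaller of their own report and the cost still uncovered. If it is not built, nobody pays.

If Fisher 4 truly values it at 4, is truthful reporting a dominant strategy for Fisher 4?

Yes

Check each profile of the others' reports and compare truth against every alternative report.
Others report (19, 19, 23): truth gives 0, best alternative gives -2.
Others report (19, 23, 19): truth gives 0, best alternative gives -2.
Others report (23, 19, 19): truth gives 0, best alternative gives -2.
Others report (23, 23, 23): truth gives 4, best alternative gives 4.
Others report (19, 23, 23): truth gives 2, best alternative gives 2.
Others report (23, 19, 23): truth gives 2, best alternative gives 2.
(Remaining 58 profiles checked similarly; truth is weakly best in each.)
In every case the truthful report is at least as good as any alternative, so it is a dominant strategy.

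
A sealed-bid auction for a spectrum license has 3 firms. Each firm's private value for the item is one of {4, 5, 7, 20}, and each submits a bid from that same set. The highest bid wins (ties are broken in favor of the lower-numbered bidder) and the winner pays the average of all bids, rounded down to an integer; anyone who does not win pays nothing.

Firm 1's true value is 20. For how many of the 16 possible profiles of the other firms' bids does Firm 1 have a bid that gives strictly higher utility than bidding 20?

Others bid (4, 4): truth gives 11; bid 4 gives 16 > 11. Violating.
Others bid (4, 5): truth gives 11; bid 5 gives 16 > 11. Violating.
Others bid (4, 7): truth gives 10; bid 7 gives 14 > 10. Violating.
Others bid (5, 4): truth gives 11; bid 5 gives 16 > 11. Violating.
Others bid (4, 20): truth gives 6; no alternative beats it.
Others bid (5, 20): truth gives 5; no alternative beats it.
(Checking all 16 profiles: 9 have a profitable deviation, 7 do not.)

9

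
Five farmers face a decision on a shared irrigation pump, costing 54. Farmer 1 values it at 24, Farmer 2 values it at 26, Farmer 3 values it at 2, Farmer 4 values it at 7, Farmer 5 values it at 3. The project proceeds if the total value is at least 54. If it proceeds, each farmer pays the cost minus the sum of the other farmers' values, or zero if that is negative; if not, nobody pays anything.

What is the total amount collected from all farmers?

Total value 62 ≥ cost 54, so it is built.
Farmer 1: others sum to 38; max(0, 54 - 38) = 16.
Farmer 2: others sum to 36; max(0, 54 - 36) = 18.
Farmer 3: others sum to 60; max(0, 54 - 60) = 0.
Farmer 4: others sum to 55; max(0, 54 - 55) = 0.
Farmer 5: others sum to 59; max(0, 54 - 59) = 0.
Total collected = 16 + 18 + 0 + 0 + 0 = 34.

34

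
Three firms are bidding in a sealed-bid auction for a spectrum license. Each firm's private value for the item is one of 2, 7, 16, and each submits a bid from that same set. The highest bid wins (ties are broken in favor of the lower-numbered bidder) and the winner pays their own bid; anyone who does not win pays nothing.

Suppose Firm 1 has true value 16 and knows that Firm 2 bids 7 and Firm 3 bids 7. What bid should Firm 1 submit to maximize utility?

7

Bid 2: loses, pays 0, utility 0.
Bid 7: wins, pays 7, utility 16 - 7 = 9.
Bid 16: wins, pays 16, utility 16 - 16 = 0.
The best choice is 7 with utility 9.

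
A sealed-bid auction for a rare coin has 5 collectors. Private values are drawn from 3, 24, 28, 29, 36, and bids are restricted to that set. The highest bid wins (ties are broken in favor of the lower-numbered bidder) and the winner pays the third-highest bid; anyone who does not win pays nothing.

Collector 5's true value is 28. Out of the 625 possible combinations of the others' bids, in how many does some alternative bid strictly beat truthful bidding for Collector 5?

64

Others bid (3, 3, 3, 28): truth gives 0; bid 29 gives 25 > 0. Violating.
Others bid (3, 3, 3, 29): truth gives 0; bid 36 gives 25 > 0. Violating.
Others bid (3, 3, 24, 28): truth gives 0; bid 29 gives 4 > 0. Violating.
Others bid (3, 3, 24, 29): truth gives 0; bid 36 gives 4 > 0. Violating.
Others bid (3, 3, 3, 3): truth gives 25; no alternative beats it.
Others bid (3, 3, 3, 24): truth gives 25; no alternative beats it.
(Checking all 625 profiles: 64 have a profitable deviation, 561 do not.)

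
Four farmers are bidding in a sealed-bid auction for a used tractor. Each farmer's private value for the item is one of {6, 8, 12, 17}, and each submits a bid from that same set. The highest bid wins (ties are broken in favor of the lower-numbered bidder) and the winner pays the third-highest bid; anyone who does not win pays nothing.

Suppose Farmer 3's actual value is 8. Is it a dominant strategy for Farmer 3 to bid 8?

Consider the case where Farmer 1 bids 6, Farmer 2 bids 6 and Farmer 4 bids 12.
Truthful bid 8: loses, pays 0, utility 0.
Bid 12 instead: wins, pays 6, utility 8 - 6 = 2.
Since 2 > 0, bidding 12 is strictly better here, so truthful bidding is not dominant.

No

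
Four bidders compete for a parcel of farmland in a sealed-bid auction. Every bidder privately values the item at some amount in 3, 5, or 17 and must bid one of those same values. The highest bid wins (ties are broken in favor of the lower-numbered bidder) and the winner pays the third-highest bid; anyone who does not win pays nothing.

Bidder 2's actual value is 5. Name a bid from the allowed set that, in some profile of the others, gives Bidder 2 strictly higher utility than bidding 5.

Suppose Bidder 1 bids 3, Bidder 3 bids 3 and Bidder 4 bids 17.
Bid 5: loses, pays 0, utility 0.
Bid 17: wins, pays 3, utility 5 - 3 = 2.
So bidding 17 beats truth here (2 > 0).

17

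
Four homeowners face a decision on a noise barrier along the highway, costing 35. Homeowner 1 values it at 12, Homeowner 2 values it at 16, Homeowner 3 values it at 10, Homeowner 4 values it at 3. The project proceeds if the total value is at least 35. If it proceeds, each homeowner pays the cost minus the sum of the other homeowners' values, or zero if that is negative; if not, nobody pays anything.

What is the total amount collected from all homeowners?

20

Total value 41 ≥ cost 35, so it is built.
Homeowner 1: others sum to 29; max(0, 35 - 29) = 6.
Homeowner 2: others sum to 25; max(0, 35 - 25) = 10.
Homeowner 3: others sum to 31; max(0, 35 - 31) = 4.
Homeowner 4: others sum to 38; max(0, 35 - 38) = 0.
Total collected = 6 + 10 + 4 + 0 = 20.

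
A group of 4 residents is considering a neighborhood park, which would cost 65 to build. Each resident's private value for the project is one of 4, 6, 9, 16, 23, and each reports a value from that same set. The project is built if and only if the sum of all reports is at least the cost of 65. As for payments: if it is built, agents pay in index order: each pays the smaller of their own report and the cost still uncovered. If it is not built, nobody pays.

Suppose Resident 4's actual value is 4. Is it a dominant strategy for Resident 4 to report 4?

Yes

Check each profile of the others' reports and compare truth against every alternative report.
Others report (23, 23, 23): truth gives 4, best alternative gives 4.
Others report (16, 23, 23): truth gives 1, best alternative gives 1.
Others report (23, 16, 23): truth gives 1, best alternative gives 1.
Others report (23, 23, 16): truth gives 1, best alternative gives 1.
Others report (4, 4, 4): truth gives 0, best alternative gives 0.
Others report (4, 4, 6): truth gives 0, best alternative gives 0.
(Remaining 119 profiles checked similarly; truth is weakly best in each.)
In every case the truthful report is at least as good as any alternative, so it is a dominant strategy.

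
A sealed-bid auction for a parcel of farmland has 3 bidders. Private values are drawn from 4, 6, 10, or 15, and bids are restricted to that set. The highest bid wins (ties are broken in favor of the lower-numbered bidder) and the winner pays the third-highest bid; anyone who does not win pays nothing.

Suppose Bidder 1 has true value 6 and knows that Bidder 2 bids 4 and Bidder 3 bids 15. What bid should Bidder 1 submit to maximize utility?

Bid 4: loses, pays 0, utility 0.
Bid 6: loses, pays 0, utility 0.
Bid 10: loses, pays 0, utility 0.
Bid 15: wins, pays 4, utility 6 - 4 = 2.
The best choice is 15 with utility 2.

15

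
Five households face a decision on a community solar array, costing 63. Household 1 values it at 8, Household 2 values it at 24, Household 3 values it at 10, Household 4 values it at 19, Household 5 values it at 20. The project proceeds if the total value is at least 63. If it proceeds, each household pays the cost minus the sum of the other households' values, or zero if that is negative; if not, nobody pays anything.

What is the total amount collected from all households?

Total value 81 ≥ cost 63, so it is built.
Household 1: others sum to 73; max(0, 63 - 73) = 0.
Household 2: others sum to 57; max(0, 63 - 57) = 6.
Household 3: others sum to 71; max(0, 63 - 71) = 0.
Household 4: others sum to 62; max(0, 63 - 62) = 1.
Household 5: others sum to 61; max(0, 63 - 61) = 2.
Total collected = 0 + 6 + 0 + 1 + 2 = 9.

9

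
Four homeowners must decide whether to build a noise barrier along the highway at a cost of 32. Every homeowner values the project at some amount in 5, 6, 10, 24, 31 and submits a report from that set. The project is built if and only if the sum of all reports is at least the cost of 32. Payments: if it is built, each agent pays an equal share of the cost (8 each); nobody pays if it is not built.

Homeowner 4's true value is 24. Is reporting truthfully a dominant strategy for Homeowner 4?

Check each profile of the others' reports and compare truth against every alternative report.
Others report (5, 5, 5): truth gives 16, best alternative gives 16.
Others report (5, 5, 6): truth gives 16, best alternative gives 16.
Others report (5, 5, 10): truth gives 16, best alternative gives 16.
Others report (5, 5, 24): truth gives 16, best alternative gives 16.
Others report (5, 5, 31): truth gives 16, best alternative gives 16.
Others report (5, 6, 5): truth gives 16, best alternative gives 16.
(Remaining 119 profiles checked similarly; truth is weakly best in each.)
In every case the truthful report is at least as good as any alternative, so it is a dominant strategy.

Yes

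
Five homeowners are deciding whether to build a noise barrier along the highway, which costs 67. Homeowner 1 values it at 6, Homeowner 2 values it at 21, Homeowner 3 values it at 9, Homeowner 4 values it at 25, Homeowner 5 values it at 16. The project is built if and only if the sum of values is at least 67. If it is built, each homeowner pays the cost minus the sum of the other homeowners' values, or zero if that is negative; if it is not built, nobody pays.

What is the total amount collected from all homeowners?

32

Total value 77 ≥ cost 67, so it is built.
Homeowner 1: others sum to 71; max(0, 67 - 71) = 0.
Homeowner 2: others sum to 56; max(0, 67 - 56) = 11.
Homeowner 3: others sum to 68; max(0, 67 - 68) = 0.
Homeowner 4: others sum to 52; max(0, 67 - 52) = 15.
Homeowner 5: others sum to 61; max(0, 67 - 61) = 6.
Total collected = 0 + 11 + 0 + 15 + 6 = 32.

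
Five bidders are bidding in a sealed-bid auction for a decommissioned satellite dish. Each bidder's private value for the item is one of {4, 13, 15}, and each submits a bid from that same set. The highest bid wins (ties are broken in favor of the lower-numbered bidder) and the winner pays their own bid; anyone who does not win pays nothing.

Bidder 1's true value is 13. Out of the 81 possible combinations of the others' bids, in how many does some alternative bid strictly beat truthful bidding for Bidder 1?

1

Others bid (4, 4, 4, 4): truth gives 0; bid 4 gives 9 > 0. Violating.
Others bid (4, 4, 4, 13): truth gives 0; no alternative beats it.
Others bid (4, 4, 4, 15): truth gives 0; no alternative beats it.
(Checking all 81 profiles: 1 has a profitable deviation, 80 do not.)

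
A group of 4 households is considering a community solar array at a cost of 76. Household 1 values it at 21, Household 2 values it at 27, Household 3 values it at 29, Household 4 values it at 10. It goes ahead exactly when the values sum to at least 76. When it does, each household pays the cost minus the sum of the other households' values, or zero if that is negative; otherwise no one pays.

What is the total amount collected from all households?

44

Total value 87 ≥ cost 76, so it is built.
Household 1: others sum to 66; max(0, 76 - 66) = 10.
Household 2: others sum to 60; max(0, 76 - 60) = 16.
Household 3: others sum to 58; max(0, 76 - 58) = 18.
Household 4: others sum to 77; max(0, 76 - 77) = 0.
Total collected = 10 + 16 + 18 + 0 = 44.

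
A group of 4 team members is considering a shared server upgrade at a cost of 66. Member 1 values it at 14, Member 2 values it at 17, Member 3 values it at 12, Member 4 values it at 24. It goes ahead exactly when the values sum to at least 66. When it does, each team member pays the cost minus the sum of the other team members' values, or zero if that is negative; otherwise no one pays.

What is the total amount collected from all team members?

63

Total value 67 ≥ cost 66, so it is built.
Member 1: others sum to 53; max(0, 66 - 53) = 13.
Member 2: others sum to 50; max(0, 66 - 50) = 16.
Member 3: others sum to 55; max(0, 66 - 55) = 11.
Member 4: others sum to 43; max(0, 66 - 43) = 23.
Total collected = 13 + 16 + 11 + 23 = 63.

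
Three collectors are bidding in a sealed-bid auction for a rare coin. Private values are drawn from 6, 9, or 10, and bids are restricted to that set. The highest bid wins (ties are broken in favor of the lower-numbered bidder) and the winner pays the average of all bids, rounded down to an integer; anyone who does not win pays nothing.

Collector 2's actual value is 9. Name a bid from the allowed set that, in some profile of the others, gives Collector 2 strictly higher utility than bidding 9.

Suppose Collector 1 bids 6 and Collector 3 bids 10.
Bid 9: loses, pays 0, utility 0.
Bid 10: wins, pays 8, utility 9 - 8 = 1.
So bidding 10 beats truth here (1 > 0).

10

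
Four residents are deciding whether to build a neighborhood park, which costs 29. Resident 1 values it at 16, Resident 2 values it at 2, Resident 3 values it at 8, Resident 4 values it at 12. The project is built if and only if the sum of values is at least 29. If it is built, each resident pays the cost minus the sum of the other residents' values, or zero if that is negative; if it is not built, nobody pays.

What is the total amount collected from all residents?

10

Total value 38 ≥ cost 29, so it is built.
Resident 1: others sum to 22; max(0, 29 - 22) = 7.
Resident 2: others sum to 36; max(0, 29 - 36) = 0.
Resident 3: others sum to 30; max(0, 29 - 30) = 0.
Resident 4: others sum to 26; max(0, 29 - 26) = 3.
Total collected = 7 + 0 + 0 + 3 = 10.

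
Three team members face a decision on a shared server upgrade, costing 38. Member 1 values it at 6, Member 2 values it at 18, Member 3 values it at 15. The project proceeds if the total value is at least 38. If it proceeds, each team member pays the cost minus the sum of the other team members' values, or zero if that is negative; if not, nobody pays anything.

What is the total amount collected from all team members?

36

Total value 39 ≥ cost 38, so it is built.
Member 1: others sum to 33; max(0, 38 - 33) = 5.
Member 2: others sum to 21; max(0, 38 - 21) = 17.
Member 3: others sum to 24; max(0, 38 - 24) = 14.
Total collected = 5 + 17 + 14 = 36.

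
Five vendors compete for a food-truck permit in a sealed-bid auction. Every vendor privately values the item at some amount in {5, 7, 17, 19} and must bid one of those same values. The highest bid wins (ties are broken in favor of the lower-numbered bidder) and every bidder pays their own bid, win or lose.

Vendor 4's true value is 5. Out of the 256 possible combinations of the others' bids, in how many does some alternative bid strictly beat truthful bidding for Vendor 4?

2

Others bid (5, 5, 5, 5): truth gives -5; bid 7 gives -2 > -5. Violating.
Others bid (5, 5, 5, 7): truth gives -5; bid 7 gives -2 > -5. Violating.
Others bid (5, 5, 5, 17): truth gives -5; no alternative beats it.
Others bid (5, 5, 5, 19): truth gives -5; no alternative beats it.
(Checking all 256 profiles: 2 have a profitable deviation, 254 do not.)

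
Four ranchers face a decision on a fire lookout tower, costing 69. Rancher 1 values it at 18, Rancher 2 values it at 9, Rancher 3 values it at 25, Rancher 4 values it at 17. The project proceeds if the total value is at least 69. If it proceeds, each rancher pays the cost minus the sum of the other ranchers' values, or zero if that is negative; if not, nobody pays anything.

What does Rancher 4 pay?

17

Total value 69 ≥ cost 69, so the project is built.
The other ranchers' values sum to 52.
Cost minus that sum is 69 - 52 = 17.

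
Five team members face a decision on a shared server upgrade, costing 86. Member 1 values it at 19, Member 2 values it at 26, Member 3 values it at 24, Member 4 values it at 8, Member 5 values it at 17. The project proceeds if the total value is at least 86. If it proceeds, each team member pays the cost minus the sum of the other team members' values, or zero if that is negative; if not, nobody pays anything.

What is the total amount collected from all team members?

54

Total value 94 ≥ cost 86, so it is built.
Member 1: others sum to 75; max(0, 86 - 75) = 11.
Member 2: others sum to 68; max(0, 86 - 68) = 18.
Member 3: others sum to 70; max(0, 86 - 70) = 16.
Member 4: others sum to 86; max(0, 86 - 86) = 0.
Member 5: others sum to 77; max(0, 86 - 77) = 9.
Total collected = 11 + 18 + 16 + 0 + 9 = 54.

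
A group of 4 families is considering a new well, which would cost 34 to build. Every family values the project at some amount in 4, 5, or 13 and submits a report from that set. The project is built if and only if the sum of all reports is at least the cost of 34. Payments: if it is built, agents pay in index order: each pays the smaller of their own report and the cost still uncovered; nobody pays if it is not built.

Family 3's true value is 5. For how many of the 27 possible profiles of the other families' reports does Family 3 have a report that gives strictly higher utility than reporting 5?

Others report (4, 13, 13): truth gives 0; report 4 gives 1 > 0. Violating.
Others report (5, 13, 13): truth gives 0; report 4 gives 1 > 0. Violating.
Others report (13, 4, 13): truth gives 0; report 4 gives 1 > 0. Violating.
Others report (13, 5, 13): truth gives 0; report 4 gives 1 > 0. Violating.
Others report (4, 4, 4): truth gives 0; no alternative beats it.
Others report (4, 4, 5): truth gives 0; no alternative beats it.
(Checking all 27 profiles: 7 have a profitable deviation, 20 do not.)

7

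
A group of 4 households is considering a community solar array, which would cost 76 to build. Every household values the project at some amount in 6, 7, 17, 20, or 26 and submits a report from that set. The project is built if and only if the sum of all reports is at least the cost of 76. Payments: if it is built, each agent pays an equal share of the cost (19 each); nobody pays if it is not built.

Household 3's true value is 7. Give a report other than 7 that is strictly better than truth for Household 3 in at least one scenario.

Suppose Household 1 reports 17, Household 2 reports 26 and Household 4 reports 26.
Report 7: project built, pays 19, utility 7 - 19 = -12.
Report 6: project not built, utility 0.
So reporting 6 beats truth here (0 > -12).

6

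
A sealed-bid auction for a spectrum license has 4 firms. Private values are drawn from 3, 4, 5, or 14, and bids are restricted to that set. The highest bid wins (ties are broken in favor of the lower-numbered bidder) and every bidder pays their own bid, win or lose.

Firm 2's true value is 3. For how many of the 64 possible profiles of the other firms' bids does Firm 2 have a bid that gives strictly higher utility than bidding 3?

Others bid (3, 3, 3): truth gives -3; bid 4 gives -1 > -3. Violating.
Others bid (3, 3, 4): truth gives -3; bid 4 gives -1 > -3. Violating.
Others bid (3, 3, 5): truth gives -3; bid 5 gives -2 > -3. Violating.
Others bid (3, 4, 3): truth gives -3; bid 4 gives -1 > -3. Violating.
Others bid (3, 3, 14): truth gives -3; no alternative beats it.
Others bid (3, 4, 14): truth gives -3; no alternative beats it.
(Checking all 64 profiles: 18 have a profitable deviation, 46 do not.)

18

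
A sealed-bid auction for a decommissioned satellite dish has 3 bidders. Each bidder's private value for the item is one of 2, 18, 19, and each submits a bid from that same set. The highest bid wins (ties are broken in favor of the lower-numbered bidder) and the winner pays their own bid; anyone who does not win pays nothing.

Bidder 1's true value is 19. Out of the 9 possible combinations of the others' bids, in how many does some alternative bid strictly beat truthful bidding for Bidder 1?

Others bid (2, 2): truth gives 0; bid 2 gives 17 > 0. Violating.
Others bid (2, 18): truth gives 0; bid 18 gives 1 > 0. Violating.
Others bid (18, 2): truth gives 0; bid 18 gives 1 > 0. Violating.
Others bid (18, 18): truth gives 0; bid 18 gives 1 > 0. Violating.
Others bid (2, 19): truth gives 0; no alternative beats it.
Others bid (18, 19): truth gives 0; no alternative beats it.
(Checking all 9 profiles: 4 have a profitable deviation, 5 do not.)

4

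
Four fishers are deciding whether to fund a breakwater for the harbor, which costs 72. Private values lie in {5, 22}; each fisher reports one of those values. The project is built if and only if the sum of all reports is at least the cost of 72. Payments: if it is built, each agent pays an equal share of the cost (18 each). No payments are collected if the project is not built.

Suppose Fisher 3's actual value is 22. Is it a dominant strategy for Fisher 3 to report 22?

Check each profile of the others' reports and compare truth against every alternative report.
Others report (22, 22, 22): truth gives 4, best alternative gives 0.
Others report (5, 5, 5): truth gives 0, best alternative gives 0.
Others report (5, 5, 22): truth gives 0, best alternative gives 0.
Others report (5, 22, 5): truth gives 0, best alternative gives 0.
Others report (5, 22, 22): truth gives 0, best alternative gives 0.
Others report (22, 5, 5): truth gives 0, best alternative gives 0.
(Remaining 2 profiles checked similarly; truth is weakly best in each.)
In every case the truthful report is at least as good as any alternative, so it is a dominant strategy.

Yes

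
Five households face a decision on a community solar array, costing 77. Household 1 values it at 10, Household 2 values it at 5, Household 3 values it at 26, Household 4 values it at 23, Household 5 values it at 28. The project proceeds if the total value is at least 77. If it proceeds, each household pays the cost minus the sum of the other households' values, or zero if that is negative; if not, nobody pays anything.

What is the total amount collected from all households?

Total value 92 ≥ cost 77, so it is built.
Household 1: others sum to 82; max(0, 77 - 82) = 0.
Household 2: others sum to 87; max(0, 77 - 87) = 0.
Household 3: others sum to 66; max(0, 77 - 66) = 11.
Household 4: others sum to 69; max(0, 77 - 69) = 8.
Household 5: others sum to 64; max(0, 77 - 64) = 13.
Total collected = 0 + 0 + 11 + 8 + 13 = 32.

32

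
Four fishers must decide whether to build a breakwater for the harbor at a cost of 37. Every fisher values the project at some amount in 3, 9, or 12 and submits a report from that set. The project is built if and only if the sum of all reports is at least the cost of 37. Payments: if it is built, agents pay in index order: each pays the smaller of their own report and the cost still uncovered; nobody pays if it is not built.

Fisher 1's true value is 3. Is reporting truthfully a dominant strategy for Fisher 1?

Yes

Check each profile of the others' reports and compare truth against every alternative report.
Others report (9, 9, 12): truth gives 0, best alternative gives -6.
Others report (9, 12, 9): truth gives 0, best alternative gives -6.
Others report (9, 12, 12): truth gives 0, best alternative gives -6.
Others report (12, 9, 9): truth gives 0, best alternative gives -6.
Others report (12, 9, 12): truth gives 0, best alternative gives -6.
Others report (12, 12, 9): truth gives 0, best alternative gives -6.
(Remaining 21 profiles checked similarly; truth is weakly best in each.)
In every case the truthful report is at least as good as any alternative, so it is a dominant strategy.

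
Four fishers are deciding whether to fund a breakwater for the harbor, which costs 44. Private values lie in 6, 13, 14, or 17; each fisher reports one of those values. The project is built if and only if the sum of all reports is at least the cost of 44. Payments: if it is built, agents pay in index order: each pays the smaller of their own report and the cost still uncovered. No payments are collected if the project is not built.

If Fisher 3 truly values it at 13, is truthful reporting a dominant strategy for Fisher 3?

No

Consider the case where Fisher 1 reports 6, Fisher 2 reports 17 and Fisher 4 reports 17.
Truthful report 13: project built, pays 13, utility 13 - 13 = 0.
Report 6 instead: project built, pays 6, utility 13 - 6 = 7.
Since 7 > 0, reporting 6 is strictly better here, so truthful reporting is not dominant.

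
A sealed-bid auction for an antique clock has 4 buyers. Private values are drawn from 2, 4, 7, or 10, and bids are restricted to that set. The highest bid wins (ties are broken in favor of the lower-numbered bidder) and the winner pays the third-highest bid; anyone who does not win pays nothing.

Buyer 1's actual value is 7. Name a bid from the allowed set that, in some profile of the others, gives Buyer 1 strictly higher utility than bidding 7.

10

Suppose Buyer 2 bids 2, Buyer 3 bids 2 and Buyer 4 bids 10.
Bid 7: loses, pays 0, utility 0.
Bid 10: wins, pays 2, utility 7 - 2 = 5.
So bidding 10 beats truth here (5 > 0).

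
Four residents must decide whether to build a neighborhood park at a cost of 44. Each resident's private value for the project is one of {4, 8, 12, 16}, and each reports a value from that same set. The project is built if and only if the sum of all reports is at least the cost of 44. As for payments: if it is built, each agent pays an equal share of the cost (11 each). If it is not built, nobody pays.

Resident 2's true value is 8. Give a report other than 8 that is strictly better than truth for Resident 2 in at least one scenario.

4

Suppose Resident 1 reports 4, Resident 3 reports 16 and Resident 4 reports 16.
Report 8: project built, pays 11, utility 8 - 11 = -3.
Report 4: project not built, utility 0.
So reporting 4 beats truth here (0 > -3).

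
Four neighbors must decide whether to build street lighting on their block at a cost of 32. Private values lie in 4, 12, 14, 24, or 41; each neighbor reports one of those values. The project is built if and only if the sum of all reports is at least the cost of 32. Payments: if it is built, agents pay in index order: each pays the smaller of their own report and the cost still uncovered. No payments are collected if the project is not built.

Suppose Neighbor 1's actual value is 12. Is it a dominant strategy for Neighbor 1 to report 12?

Consider the case where Neighbor 2 reports 4, Neighbor 3 reports 4 and Neighbor 4 reports 24.
Truthful report 12: project built, pays 12, utility 12 - 12 = 0.
Report 4 instead: project built, pays 4, utility 12 - 4 = 8.
Since 8 > 0, reporting 4 is strictly better here, so truthful reporting is not dominant.

No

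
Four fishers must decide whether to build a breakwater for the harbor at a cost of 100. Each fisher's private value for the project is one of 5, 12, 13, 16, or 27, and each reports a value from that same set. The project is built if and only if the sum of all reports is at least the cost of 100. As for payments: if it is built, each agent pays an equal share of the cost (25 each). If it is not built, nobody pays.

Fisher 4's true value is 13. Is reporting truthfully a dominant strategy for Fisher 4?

Yes

Check each profile of the others' reports and compare truth against every alternative report.
Others report (5, 5, 5): truth gives 0, best alternative gives 0.
Others report (5, 5, 12): truth gives 0, best alternative gives 0.
Others report (5, 5, 13): truth gives 0, best alternative gives 0.
Others report (5, 5, 16): truth gives 0, best alternative gives 0.
Others report (5, 5, 27): truth gives 0, best alternative gives 0.
Others report (5, 12, 5): truth gives 0, best alternative gives 0.
(Remaining 119 profiles checked similarly; truth is weakly best in each.)
In every case the truthful report is at least as good as any alternative, so it is a dominant strategy.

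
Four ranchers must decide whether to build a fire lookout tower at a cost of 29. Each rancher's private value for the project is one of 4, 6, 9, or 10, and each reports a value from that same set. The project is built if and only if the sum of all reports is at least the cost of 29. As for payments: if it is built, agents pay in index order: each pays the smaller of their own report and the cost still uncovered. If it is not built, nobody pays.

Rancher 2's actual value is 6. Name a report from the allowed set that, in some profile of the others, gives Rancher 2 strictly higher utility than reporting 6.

4

Suppose Rancher 1 reports 6, Rancher 3 reports 9 and Rancher 4 reports 10.
Report 6: project built, pays 6, utility 6 - 6 = 0.
Report 4: project built, pays 4, utility 6 - 4 = 2.
So reporting 4 beats truth here (2 > 0).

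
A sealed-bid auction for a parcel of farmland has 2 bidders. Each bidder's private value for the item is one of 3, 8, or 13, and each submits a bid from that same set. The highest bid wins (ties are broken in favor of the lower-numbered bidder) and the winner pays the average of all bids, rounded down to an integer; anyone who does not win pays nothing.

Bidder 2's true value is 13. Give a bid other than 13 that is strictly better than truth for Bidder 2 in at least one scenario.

Suppose Bidder 1 bids 3.
Bid 13: wins, pays 8, utility 13 - 8 = 5.
Bid 8: wins, pays 5, utility 13 - 5 = 8.
So bidding 8 beats truth here (8 > 5).

8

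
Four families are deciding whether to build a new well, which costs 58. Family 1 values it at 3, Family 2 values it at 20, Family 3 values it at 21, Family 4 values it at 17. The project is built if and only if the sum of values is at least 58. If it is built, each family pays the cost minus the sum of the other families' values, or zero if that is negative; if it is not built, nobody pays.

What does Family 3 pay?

Total value 61 ≥ cost 58, so the project is built.
The other families' values sum to 40.
Cost minus that sum is 58 - 40 = 18.

18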